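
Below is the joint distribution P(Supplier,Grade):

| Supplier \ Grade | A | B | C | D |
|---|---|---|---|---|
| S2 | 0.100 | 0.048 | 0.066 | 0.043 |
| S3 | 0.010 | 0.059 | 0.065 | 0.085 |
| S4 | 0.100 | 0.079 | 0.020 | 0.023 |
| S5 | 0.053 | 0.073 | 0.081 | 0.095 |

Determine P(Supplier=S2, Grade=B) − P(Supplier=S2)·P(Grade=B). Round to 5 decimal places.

P(Supplier=S2) = 0.100 + 0.048 + 0.066 + 0.043 = 0.257.
P(Grade=B) = 0.048 + 0.059 + 0.079 + 0.073 = 0.259.
P(Supplier=S2, Grade=B) − P(Supplier=S2)P(Grade=B) = 0.048 − 0.257×0.259 = -0.01856.

-0.01856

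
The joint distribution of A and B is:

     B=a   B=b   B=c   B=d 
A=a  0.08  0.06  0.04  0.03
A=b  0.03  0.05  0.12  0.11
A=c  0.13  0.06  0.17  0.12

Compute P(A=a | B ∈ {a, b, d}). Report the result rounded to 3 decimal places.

0.254

P(B=a) = 0.08 + 0.03 + 0.13 = 0.24.
P(B=b) = 0.06 + 0.05 + 0.06 = 0.17.
P(B=d) = 0.03 + 0.11 + 0.12 = 0.26.
P(B ∈ {a, b, d}) = 0.24 + 0.17 + 0.26 = 0.67; P(A=a, B ∈ {a, b, d}) = 0.08 + 0.06 + 0.03 = 0.17.
P(A=a | B ∈ {a, b, d}) = 0.17/0.67 = 0.254.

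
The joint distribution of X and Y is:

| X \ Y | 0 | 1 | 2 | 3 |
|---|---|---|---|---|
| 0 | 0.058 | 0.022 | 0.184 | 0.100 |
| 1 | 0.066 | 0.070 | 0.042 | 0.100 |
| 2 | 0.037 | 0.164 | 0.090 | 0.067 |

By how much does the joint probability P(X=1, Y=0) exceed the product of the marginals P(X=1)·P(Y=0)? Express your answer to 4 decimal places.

P(X=1) = 0.066 + 0.070 + 0.042 + 0.100 = 0.278.
P(Y=0) = 0.058 + 0.066 + 0.037 = 0.161.
P(X=1, Y=0) − P(X=1)P(Y=0) = 0.066 − 0.278×0.161 = 0.0212.

0.0212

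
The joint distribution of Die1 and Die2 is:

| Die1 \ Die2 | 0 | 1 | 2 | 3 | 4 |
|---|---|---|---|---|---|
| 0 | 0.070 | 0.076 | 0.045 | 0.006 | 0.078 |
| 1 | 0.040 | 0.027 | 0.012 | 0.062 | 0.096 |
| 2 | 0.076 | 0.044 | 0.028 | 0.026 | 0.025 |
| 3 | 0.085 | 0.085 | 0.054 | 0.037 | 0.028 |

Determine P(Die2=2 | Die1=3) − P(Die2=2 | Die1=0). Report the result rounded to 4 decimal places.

P(Die1=3) = 0.085 + 0.085 + 0.054 + 0.037 + 0.028 = 0.289; P(Die2=2 | Die1=3) = 0.054/0.289 = 0.18685.
P(Die1=0) = 0.070 + 0.076 + 0.045 + 0.006 + 0.078 = 0.275; P(Die2=2 | Die1=0) = 0.045/0.275 = 0.16364.
Difference = 0.0232.

0.0232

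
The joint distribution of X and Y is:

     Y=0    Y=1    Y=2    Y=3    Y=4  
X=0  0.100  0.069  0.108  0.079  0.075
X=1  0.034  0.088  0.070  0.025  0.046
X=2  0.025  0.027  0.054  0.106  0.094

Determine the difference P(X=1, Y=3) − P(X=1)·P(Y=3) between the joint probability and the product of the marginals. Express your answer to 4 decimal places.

P(X=1) = 0.034 + 0.088 + 0.070 + 0.025 + 0.046 = 0.263.
P(Y=3) = 0.079 + 0.025 + 0.106 = 0.210.
P(X=1, Y=3) − P(X=1)P(Y=3) = 0.025 − 0.263×0.210 = -0.0302.

-0.0302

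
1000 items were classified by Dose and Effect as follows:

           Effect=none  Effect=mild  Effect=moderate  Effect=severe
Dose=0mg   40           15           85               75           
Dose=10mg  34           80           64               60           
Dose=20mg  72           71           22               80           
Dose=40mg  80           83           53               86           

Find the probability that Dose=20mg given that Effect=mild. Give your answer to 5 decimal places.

0.28514

Total with Effect=mild: 15 + 80 + 71 + 83 = 249.
P(Dose=20mg | Effect=mild) = 71/249 = 0.28514.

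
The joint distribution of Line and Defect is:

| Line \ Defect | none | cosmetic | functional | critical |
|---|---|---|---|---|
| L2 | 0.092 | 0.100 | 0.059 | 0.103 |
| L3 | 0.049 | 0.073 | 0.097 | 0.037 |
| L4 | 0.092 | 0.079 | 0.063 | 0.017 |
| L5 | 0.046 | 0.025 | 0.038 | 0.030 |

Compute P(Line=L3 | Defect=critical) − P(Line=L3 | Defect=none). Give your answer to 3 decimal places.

0.022

P(Defect=critical) = 0.103 + 0.037 + 0.017 + 0.030 = 0.187; P(Line=L3 | Defect=critical) = 0.037/0.187 = 0.1979.
P(Defect=none) = 0.092 + 0.049 + 0.092 + 0.046 = 0.279; P(Line=L3 | Defect=none) = 0.049/0.279 = 0.1756.
Difference = 0.022.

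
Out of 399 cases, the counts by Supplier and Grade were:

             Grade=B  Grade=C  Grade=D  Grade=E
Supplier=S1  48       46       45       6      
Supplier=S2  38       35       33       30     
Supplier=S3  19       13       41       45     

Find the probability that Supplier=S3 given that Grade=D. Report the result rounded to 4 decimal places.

Total with Grade=D: 45 + 33 + 41 = 119.
P(Supplier=S3 | Grade=D) = 41/119 = 0.3445.

0.3445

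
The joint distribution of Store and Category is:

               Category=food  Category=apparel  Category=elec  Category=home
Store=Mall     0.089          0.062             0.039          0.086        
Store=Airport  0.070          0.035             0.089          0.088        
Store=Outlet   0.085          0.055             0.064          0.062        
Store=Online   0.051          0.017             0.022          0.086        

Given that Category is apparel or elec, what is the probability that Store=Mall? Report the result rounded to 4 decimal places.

P(Category=apparel) = 0.062 + 0.035 + 0.055 + 0.017 = 0.169.
P(Category=elec) = 0.039 + 0.089 + 0.064 + 0.022 = 0.214.
P(Category ∈ {apparel, elec}) = 0.169 + 0.214 = 0.383; P(Store=Mall, Category ∈ {apparel, elec}) = 0.062 + 0.039 = 0.101.
P(Store=Mall | Category ∈ {apparel, elec}) = 0.101/0.383 = 0.2637.

0.2637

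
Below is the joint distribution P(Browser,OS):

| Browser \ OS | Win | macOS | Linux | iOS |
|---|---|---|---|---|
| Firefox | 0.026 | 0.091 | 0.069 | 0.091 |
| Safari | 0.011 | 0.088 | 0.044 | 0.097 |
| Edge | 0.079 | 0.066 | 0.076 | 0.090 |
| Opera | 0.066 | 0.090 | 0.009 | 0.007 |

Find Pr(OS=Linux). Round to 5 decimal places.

0.19800

P(OS=Linux) = 0.069 + 0.044 + 0.076 + 0.009 = 0.198.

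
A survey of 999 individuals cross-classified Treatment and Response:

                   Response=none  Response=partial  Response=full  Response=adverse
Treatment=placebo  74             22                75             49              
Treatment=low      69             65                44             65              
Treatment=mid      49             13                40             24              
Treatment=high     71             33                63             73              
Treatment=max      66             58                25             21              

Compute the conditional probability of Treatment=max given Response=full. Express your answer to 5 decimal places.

0.10121

Total with Response=full: 75 + 44 + 40 + 63 + 25 = 247.
P(Treatment=max | Response=full) = 25/247 = 0.10121.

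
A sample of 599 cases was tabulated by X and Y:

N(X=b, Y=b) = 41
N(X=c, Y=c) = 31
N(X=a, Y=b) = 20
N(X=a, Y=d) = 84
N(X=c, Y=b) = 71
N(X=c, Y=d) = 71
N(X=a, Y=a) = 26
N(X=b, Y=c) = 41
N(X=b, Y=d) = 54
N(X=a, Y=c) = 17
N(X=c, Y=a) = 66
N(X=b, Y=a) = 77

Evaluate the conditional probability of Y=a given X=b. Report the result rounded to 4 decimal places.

0.3615

Total with X=b: 77 + 41 + 41 + 54 = 213.
P(Y=a | X=b) = 77/213 = 0.3615.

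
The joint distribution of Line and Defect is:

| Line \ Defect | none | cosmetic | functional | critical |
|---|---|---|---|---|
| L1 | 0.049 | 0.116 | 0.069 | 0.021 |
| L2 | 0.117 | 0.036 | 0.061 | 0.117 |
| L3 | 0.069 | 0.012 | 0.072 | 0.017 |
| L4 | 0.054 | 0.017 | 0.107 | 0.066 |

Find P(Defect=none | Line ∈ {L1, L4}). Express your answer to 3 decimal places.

P(Line=L1) = 0.049 + 0.116 + 0.069 + 0.021 = 0.255.
P(Line=L4) = 0.054 + 0.017 + 0.107 + 0.066 = 0.244.
P(Line ∈ {L1, L4}) = 0.255 + 0.244 = 0.499; P(Defect=none, Line ∈ {L1, L4}) = 0.049 + 0.054 = 0.103.
P(Defect=none | Line ∈ {L1, L4}) = 0.103/0.499 = 0.206.

0.206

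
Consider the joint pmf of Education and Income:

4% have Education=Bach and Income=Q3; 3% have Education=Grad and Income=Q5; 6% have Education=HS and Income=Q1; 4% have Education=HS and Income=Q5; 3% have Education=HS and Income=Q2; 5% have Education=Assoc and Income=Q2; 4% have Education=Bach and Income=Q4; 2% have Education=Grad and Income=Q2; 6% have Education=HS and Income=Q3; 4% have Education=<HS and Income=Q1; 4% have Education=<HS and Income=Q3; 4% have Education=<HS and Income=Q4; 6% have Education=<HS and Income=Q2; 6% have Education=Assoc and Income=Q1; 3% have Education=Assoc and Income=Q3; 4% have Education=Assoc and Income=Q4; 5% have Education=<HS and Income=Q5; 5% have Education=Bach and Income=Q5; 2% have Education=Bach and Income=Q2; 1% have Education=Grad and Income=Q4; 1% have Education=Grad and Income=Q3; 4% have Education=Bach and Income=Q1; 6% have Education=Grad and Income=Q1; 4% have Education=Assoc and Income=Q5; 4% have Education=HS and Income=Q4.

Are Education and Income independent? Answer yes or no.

P(Education=Grad) = 0.13 and P(Income=Q1) = 0.26, so their product is 0.0338, but P(Education=Grad, Income=Q1) = 0.06. Since these differ, Education and Income are not independent.

no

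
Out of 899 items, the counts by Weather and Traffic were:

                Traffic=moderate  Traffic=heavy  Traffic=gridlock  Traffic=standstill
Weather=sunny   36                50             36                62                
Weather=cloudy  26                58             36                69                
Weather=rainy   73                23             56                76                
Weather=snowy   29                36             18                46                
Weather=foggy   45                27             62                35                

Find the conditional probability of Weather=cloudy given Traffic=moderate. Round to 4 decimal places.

Total with Traffic=moderate: 36 + 26 + 73 + 29 + 45 = 209.
P(Weather=cloudy | Traffic=moderate) = 26/209 = 0.1244.

0.1244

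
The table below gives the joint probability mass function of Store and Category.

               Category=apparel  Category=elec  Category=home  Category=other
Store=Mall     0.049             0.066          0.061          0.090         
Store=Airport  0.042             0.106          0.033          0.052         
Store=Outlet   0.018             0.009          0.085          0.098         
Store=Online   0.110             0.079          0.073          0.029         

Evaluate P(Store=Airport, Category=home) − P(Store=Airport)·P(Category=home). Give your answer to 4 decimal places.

-0.0257

P(Store=Airport) = 0.042 + 0.106 + 0.033 + 0.052 = 0.233.
P(Category=home) = 0.061 + 0.033 + 0.085 + 0.073 = 0.252.
P(Store=Airport, Category=home) − P(Store=Airport)P(Category=home) = 0.033 − 0.233×0.252 = -0.0257.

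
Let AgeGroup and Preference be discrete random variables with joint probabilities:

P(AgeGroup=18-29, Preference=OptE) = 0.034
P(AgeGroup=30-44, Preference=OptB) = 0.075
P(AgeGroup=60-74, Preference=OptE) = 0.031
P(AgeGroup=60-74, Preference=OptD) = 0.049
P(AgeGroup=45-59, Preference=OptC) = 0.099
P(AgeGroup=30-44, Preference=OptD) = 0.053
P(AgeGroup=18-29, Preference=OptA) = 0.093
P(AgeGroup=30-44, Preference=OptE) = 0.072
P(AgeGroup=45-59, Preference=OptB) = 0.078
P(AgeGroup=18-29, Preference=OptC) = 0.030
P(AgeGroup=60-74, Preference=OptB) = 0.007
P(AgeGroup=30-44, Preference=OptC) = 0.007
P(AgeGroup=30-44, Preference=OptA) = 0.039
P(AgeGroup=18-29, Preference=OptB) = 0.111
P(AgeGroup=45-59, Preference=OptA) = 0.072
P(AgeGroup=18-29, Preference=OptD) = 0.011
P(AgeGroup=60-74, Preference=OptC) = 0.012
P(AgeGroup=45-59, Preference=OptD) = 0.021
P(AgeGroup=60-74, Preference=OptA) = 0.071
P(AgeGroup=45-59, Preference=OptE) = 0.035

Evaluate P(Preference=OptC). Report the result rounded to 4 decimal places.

P(Preference=OptC) = 0.030 + 0.007 + 0.099 + 0.012 = 0.148.

0.1480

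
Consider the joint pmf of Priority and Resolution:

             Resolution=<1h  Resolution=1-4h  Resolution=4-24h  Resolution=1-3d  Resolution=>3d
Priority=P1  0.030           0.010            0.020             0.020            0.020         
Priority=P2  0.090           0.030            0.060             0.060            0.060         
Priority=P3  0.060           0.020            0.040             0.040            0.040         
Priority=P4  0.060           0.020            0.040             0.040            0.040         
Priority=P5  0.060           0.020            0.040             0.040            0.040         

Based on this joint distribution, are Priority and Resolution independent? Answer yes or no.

yes

Every cell satisfies P(Priority,Resolution) = P(Priority)·P(Resolution). For instance P(Priority=P5) = 0.200, P(Resolution=>3d) = 0.200, and 0.200×0.200 = 0.040 matches the joint entry. So Priority and Resolution are independent.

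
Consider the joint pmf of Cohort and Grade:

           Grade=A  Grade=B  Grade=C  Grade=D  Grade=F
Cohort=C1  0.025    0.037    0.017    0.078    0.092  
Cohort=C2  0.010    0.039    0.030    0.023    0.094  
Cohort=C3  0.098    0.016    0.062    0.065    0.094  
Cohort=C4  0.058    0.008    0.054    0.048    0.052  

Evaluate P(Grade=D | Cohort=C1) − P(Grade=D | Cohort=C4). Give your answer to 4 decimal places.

0.0951

P(Cohort=C1) = 0.025 + 0.037 + 0.017 + 0.078 + 0.092 = 0.249; P(Grade=D | Cohort=C1) = 0.078/0.249 = 0.31325.
P(Cohort=C4) = 0.058 + 0.008 + 0.054 + 0.048 + 0.052 = 0.220; P(Grade=D | Cohort=C4) = 0.048/0.220 = 0.21818.
Difference = 0.0951.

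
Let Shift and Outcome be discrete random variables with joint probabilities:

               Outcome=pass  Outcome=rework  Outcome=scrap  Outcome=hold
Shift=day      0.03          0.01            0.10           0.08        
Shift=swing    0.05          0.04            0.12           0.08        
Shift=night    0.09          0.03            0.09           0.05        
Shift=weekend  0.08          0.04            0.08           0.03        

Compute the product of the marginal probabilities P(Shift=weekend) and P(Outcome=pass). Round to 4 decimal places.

0.0575

P(Shift=weekend) = 0.08 + 0.04 + 0.08 + 0.03 = 0.23.
P(Outcome=pass) = 0.03 + 0.05 + 0.09 + 0.08 = 0.25.
Product: 0.23 × 0.25 = 0.0575.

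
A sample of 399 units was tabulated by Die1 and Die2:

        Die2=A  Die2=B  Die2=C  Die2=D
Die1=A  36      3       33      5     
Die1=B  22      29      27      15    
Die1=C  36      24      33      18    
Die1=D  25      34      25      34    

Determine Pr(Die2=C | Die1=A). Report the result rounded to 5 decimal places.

0.42857

Total with Die1=A: 36 + 3 + 33 + 5 = 77.
P(Die2=C | Die1=A) = 33/77 = 0.42857.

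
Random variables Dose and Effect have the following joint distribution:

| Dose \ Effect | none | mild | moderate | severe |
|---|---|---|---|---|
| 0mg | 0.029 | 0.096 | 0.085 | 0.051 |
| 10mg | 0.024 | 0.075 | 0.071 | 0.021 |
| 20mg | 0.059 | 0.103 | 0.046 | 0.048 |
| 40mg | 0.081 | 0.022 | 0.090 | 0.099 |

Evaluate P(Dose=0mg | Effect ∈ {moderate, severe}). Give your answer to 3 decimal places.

0.266

P(Effect=moderate) = 0.085 + 0.071 + 0.046 + 0.090 = 0.292.
P(Effect=severe) = 0.051 + 0.021 + 0.048 + 0.099 = 0.219.
P(Effect ∈ {moderate, severe}) = 0.292 + 0.219 = 0.511; P(Dose=0mg, Effect ∈ {moderate, severe}) = 0.085 + 0.051 = 0.136.
P(Dose=0mg | Effect ∈ {moderate, severe}) = 0.136/0.511 = 0.266.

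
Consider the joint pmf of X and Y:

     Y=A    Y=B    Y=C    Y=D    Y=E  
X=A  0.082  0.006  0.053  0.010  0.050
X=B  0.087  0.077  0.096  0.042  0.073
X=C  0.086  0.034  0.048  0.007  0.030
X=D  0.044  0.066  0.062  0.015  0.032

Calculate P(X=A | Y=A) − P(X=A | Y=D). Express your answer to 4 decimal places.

0.1391

P(Y=A) = 0.082 + 0.087 + 0.086 + 0.044 = 0.299; P(X=A | Y=A) = 0.082/0.299 = 0.27425.
P(Y=D) = 0.010 + 0.042 + 0.007 + 0.015 = 0.074; P(X=A | Y=D) = 0.010/0.074 = 0.13514.
Difference = 0.1391.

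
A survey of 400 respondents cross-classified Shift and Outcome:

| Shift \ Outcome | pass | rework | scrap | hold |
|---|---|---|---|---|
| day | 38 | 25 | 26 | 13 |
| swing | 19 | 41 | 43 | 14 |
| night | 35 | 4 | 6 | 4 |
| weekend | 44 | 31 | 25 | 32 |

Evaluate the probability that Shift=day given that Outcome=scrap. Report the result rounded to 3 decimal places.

Total with Outcome=scrap: 26 + 43 + 6 + 25 = 100.
P(Shift=day | Outcome=scrap) = 26/100 = 0.260.

0.260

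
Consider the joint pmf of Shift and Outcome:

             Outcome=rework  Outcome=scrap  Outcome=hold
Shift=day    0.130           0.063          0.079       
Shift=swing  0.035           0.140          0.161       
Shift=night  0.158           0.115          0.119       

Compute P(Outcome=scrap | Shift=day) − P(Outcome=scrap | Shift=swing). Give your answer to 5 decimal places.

-0.18505

P(Shift=day) = 0.130 + 0.063 + 0.079 = 0.272; P(Outcome=scrap | Shift=day) = 0.063/0.272 = 0.231618.
P(Shift=swing) = 0.035 + 0.140 + 0.161 = 0.336; P(Outcome=scrap | Shift=swing) = 0.140/0.336 = 0.416667.
Difference = -0.18505.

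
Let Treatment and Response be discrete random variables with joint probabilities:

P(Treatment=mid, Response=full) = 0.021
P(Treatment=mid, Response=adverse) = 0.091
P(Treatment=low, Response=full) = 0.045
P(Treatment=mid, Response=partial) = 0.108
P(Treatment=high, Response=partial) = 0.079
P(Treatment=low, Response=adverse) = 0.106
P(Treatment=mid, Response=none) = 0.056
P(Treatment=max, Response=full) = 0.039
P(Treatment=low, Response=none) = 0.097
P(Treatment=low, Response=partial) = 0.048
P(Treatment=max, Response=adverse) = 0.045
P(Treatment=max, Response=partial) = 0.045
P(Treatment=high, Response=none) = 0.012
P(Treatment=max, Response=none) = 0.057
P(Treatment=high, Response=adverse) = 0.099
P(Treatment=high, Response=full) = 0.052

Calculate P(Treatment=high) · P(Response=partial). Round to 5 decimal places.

P(Treatment=high) = 0.012 + 0.079 + 0.052 + 0.099 = 0.242.
P(Response=partial) = 0.048 + 0.108 + 0.079 + 0.045 = 0.280.
Product: 0.242 × 0.280 = 0.06776.

0.06776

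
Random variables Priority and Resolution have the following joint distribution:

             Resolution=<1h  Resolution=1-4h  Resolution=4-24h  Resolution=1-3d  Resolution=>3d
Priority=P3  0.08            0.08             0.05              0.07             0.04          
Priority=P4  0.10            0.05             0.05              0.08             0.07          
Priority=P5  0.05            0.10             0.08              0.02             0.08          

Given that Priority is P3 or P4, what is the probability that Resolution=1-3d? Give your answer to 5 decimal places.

P(Priority=P3) = 0.08 + 0.08 + 0.05 + 0.07 + 0.04 = 0.32.
P(Priority=P4) = 0.10 + 0.05 + 0.05 + 0.08 + 0.07 = 0.35.
P(Priority ∈ {P3, P4}) = 0.32 + 0.35 = 0.67; P(Resolution=1-3d, Priority ∈ {P3, P4}) = 0.07 + 0.08 = 0.15.
P(Resolution=1-3d | Priority ∈ {P3, P4}) = 0.15/0.67 = 0.22388.

0.22388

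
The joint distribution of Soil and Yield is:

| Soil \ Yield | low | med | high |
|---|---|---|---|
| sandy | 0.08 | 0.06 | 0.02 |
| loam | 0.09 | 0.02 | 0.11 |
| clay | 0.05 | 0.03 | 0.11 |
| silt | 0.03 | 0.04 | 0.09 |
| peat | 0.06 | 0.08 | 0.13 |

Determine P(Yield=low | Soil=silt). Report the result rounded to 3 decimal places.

0.188

P(Soil=silt) = 0.03 + 0.04 + 0.09 = 0.16.
P(Yield=low | Soil=silt) = 0.03/0.16 = 0.188.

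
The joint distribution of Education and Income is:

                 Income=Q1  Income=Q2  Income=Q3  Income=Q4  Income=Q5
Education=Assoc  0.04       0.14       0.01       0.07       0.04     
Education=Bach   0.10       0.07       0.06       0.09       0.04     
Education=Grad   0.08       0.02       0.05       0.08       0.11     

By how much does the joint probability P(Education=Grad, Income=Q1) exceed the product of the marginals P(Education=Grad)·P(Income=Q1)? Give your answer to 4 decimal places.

P(Education=Grad) = 0.08 + 0.02 + 0.05 + 0.08 + 0.11 = 0.34.
P(Income=Q1) = 0.04 + 0.10 + 0.08 = 0.22.
P(Education=Grad, Income=Q1) − P(Education=Grad)P(Income=Q1) = 0.08 − 0.34×0.22 = 0.0052.

0.0052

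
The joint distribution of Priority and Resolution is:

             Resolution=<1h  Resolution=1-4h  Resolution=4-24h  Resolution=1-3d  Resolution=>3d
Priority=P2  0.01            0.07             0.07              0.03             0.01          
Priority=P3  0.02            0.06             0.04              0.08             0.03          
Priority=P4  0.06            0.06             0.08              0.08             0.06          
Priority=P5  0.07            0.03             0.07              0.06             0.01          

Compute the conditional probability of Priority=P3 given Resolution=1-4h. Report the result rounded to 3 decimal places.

P(Resolution=1-4h) = 0.07 + 0.06 + 0.06 + 0.03 = 0.22.
P(Priority=P3 | Resolution=1-4h) = 0.06/0.22 = 0.273.

0.273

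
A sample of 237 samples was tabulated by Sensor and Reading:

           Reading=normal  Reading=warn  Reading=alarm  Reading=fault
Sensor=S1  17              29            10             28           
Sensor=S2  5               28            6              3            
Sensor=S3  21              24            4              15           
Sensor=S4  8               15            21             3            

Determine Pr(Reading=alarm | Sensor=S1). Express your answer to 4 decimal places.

Total with Sensor=S1: 17 + 29 + 10 + 28 = 84.
P(Reading=alarm | Sensor=S1) = 10/84 = 0.1190.

0.1190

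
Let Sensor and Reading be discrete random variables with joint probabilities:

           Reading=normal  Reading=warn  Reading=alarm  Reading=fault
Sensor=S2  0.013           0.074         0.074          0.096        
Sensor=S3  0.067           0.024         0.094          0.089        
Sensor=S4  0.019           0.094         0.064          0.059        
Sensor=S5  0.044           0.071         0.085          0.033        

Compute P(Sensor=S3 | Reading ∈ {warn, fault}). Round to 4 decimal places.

P(Reading=warn) = 0.074 + 0.024 + 0.094 + 0.071 = 0.263.
P(Reading=fault) = 0.096 + 0.089 + 0.059 + 0.033 = 0.277.
P(Reading ∈ {warn, fault}) = 0.263 + 0.277 = 0.540; P(Sensor=S3, Reading ∈ {warn, fault}) = 0.024 + 0.089 = 0.113.
P(Sensor=S3 | Reading ∈ {warn, fault}) = 0.113/0.540 = 0.2093.

0.2093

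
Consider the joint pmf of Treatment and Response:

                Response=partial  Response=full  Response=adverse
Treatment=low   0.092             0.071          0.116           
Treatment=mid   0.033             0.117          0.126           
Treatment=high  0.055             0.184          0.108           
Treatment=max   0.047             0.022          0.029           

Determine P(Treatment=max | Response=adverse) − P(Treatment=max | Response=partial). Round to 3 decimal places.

P(Response=adverse) = 0.116 + 0.126 + 0.108 + 0.029 = 0.379; P(Treatment=max | Response=adverse) = 0.029/0.379 = 0.0765.
P(Response=partial) = 0.092 + 0.033 + 0.055 + 0.047 = 0.227; P(Treatment=max | Response=partial) = 0.047/0.227 = 0.2070.
Difference = -0.131.

-0.131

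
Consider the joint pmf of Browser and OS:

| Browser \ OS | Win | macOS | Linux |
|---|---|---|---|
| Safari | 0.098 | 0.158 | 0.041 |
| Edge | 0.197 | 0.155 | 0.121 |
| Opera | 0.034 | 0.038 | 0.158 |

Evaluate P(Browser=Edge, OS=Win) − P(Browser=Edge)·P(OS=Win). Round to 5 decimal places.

P(Browser=Edge) = 0.197 + 0.155 + 0.121 = 0.473.
P(OS=Win) = 0.098 + 0.197 + 0.034 = 0.329.
P(Browser=Edge, OS=Win) − P(Browser=Edge)P(OS=Win) = 0.197 − 0.473×0.329 = 0.04138.

0.04138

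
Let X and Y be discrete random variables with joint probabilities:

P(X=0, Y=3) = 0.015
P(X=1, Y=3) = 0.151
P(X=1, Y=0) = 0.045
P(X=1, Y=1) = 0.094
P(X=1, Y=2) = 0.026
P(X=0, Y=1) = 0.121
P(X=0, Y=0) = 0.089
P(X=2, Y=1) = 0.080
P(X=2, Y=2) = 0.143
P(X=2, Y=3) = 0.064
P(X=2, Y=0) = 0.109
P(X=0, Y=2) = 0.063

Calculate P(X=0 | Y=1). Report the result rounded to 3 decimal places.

0.410

P(Y=1) = 0.121 + 0.094 + 0.080 = 0.295.
P(X=0 | Y=1) = 0.121/0.295 = 0.410.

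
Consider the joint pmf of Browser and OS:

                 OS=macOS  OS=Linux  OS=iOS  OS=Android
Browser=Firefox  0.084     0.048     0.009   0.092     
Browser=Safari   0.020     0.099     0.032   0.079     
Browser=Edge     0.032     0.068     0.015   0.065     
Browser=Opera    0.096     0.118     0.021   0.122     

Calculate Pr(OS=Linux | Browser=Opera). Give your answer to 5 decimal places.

0.33053

P(Browser=Opera) = 0.096 + 0.118 + 0.021 + 0.122 = 0.357.
P(OS=Linux | Browser=Opera) = 0.118/0.357 = 0.33053.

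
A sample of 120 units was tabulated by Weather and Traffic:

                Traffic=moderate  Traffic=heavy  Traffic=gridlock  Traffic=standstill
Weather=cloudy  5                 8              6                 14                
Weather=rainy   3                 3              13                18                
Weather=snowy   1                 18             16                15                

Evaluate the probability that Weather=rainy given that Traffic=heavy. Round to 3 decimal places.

Total with Traffic=heavy: 8 + 3 + 18 = 29.
P(Weather=rainy | Traffic=heavy) = 3/29 = 0.103.

0.103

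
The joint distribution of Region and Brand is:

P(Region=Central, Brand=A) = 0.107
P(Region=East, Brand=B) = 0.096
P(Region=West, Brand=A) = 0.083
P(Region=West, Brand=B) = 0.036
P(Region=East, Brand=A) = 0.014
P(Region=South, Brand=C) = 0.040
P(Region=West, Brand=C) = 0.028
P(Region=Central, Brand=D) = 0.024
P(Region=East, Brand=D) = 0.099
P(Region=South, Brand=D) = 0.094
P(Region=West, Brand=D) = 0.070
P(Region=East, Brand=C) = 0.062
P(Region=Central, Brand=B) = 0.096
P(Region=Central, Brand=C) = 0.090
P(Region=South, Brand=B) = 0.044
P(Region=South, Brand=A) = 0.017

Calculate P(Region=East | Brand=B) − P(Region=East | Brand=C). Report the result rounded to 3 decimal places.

0.071

P(Brand=B) = 0.044 + 0.096 + 0.036 + 0.096 = 0.272; P(Region=East | Brand=B) = 0.096/0.272 = 0.3529.
P(Brand=C) = 0.040 + 0.062 + 0.028 + 0.090 = 0.220; P(Region=East | Brand=C) = 0.062/0.220 = 0.2818.
Difference = 0.071.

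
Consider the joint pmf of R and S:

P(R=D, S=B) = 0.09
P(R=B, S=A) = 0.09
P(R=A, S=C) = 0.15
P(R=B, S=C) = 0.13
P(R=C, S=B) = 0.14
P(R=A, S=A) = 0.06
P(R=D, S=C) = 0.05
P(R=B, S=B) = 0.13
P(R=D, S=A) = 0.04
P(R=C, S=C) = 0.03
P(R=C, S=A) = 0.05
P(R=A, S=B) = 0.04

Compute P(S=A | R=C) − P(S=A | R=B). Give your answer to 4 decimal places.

-0.0299

P(R=C) = 0.05 + 0.14 + 0.03 = 0.22; P(S=A | R=C) = 0.05/0.22 = 0.22727.
P(R=B) = 0.09 + 0.13 + 0.13 = 0.35; P(S=A | R=B) = 0.09/0.35 = 0.25714.
Difference = -0.0299.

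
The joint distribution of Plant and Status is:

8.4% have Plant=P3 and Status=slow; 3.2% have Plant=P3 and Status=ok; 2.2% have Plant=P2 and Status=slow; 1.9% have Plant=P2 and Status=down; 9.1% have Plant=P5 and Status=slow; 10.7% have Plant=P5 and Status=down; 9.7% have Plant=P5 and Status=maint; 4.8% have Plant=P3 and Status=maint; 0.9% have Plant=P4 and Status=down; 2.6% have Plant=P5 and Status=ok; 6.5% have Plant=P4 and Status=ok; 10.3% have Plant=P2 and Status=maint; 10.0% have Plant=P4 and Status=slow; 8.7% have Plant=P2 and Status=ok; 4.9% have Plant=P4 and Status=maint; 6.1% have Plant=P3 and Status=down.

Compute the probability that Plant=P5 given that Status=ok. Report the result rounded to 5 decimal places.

P(Status=ok) = 0.087 + 0.032 + 0.065 + 0.026 = 0.210.
P(Plant=P5 | Status=ok) = 0.026/0.210 = 0.12381.

0.12381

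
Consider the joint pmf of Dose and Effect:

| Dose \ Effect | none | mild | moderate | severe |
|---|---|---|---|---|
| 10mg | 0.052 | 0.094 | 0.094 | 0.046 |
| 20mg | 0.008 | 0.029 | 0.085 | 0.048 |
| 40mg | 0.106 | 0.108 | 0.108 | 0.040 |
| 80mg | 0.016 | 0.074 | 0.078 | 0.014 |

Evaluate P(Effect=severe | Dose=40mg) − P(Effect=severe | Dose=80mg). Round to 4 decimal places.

0.0336

P(Dose=40mg) = 0.106 + 0.108 + 0.108 + 0.040 = 0.362; P(Effect=severe | Dose=40mg) = 0.040/0.362 = 0.11050.
P(Dose=80mg) = 0.016 + 0.074 + 0.078 + 0.014 = 0.182; P(Effect=severe | Dose=80mg) = 0.014/0.182 = 0.07692.
Difference = 0.0336.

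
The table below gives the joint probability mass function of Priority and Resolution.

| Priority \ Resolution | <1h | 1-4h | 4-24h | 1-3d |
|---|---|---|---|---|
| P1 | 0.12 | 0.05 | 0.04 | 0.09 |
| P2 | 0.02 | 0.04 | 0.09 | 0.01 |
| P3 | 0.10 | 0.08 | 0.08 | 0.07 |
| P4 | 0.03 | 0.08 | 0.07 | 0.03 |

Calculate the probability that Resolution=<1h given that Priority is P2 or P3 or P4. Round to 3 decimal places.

0.214

P(Priority=P2) = 0.02 + 0.04 + 0.09 + 0.01 = 0.16.
P(Priority=P3) = 0.10 + 0.08 + 0.08 + 0.07 = 0.33.
P(Priority=P4) = 0.03 + 0.08 + 0.07 + 0.03 = 0.21.
P(Priority ∈ {P2, P3, P4}) = 0.16 + 0.33 + 0.21 = 0.70; P(Resolution=<1h, Priority ∈ {P2, P3, P4}) = 0.02 + 0.10 + 0.03 = 0.15.
P(Resolution=<1h | Priority ∈ {P2, P3, P4}) = 0.15/0.70 = 0.214.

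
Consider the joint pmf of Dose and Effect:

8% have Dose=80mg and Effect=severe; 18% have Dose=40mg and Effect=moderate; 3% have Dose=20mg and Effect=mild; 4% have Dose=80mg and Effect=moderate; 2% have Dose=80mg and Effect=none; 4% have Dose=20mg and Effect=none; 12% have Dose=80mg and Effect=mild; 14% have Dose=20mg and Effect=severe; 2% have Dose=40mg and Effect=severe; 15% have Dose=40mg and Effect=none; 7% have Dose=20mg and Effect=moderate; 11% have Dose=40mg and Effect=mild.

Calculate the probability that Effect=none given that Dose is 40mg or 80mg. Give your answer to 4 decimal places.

0.2361

P(Dose=40mg) = 0.15 + 0.11 + 0.18 + 0.02 = 0.46.
P(Dose=80mg) = 0.02 + 0.12 + 0.04 + 0.08 = 0.26.
P(Dose ∈ {40mg, 80mg}) = 0.46 + 0.26 = 0.72; P(Effect=none, Dose ∈ {40mg, 80mg}) = 0.15 + 0.02 = 0.17.
P(Effect=none | Dose ∈ {40mg, 80mg}) = 0.17/0.72 = 0.2361.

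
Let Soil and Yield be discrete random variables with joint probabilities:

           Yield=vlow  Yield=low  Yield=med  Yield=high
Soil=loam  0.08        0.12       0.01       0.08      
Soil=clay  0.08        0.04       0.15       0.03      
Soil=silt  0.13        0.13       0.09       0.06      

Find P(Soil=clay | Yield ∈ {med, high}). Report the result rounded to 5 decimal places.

0.42857

P(Yield=med) = 0.01 + 0.15 + 0.09 = 0.25.
P(Yield=high) = 0.08 + 0.03 + 0.06 = 0.17.
P(Yield ∈ {med, high}) = 0.25 + 0.17 = 0.42; P(Soil=clay, Yield ∈ {med, high}) = 0.15 + 0.03 = 0.18.
P(Soil=clay | Yield ∈ {med, high}) = 0.18/0.42 = 0.42857.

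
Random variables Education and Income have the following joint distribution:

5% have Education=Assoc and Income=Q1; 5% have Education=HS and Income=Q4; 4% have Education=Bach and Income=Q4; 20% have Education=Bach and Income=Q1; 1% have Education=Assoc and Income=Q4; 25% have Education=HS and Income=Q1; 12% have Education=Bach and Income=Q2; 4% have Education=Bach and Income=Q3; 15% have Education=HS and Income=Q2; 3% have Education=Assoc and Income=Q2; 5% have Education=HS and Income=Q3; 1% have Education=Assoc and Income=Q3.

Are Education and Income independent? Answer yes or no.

Every cell satisfies P(Education,Income) = P(Education)·P(Income). For instance P(Education=Bach) = 0.40, P(Income=Q3) = 0.10, and 0.40×0.10 = 0.04 matches the joint entry. So Education and Income are independent.

yes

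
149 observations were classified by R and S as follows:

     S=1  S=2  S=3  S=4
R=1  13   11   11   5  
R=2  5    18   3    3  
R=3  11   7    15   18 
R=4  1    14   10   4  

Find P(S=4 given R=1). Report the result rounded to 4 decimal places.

Total with R=1: 13 + 11 + 11 + 5 = 40.
P(S=4 | R=1) = 5/40 = 0.1250.

0.1250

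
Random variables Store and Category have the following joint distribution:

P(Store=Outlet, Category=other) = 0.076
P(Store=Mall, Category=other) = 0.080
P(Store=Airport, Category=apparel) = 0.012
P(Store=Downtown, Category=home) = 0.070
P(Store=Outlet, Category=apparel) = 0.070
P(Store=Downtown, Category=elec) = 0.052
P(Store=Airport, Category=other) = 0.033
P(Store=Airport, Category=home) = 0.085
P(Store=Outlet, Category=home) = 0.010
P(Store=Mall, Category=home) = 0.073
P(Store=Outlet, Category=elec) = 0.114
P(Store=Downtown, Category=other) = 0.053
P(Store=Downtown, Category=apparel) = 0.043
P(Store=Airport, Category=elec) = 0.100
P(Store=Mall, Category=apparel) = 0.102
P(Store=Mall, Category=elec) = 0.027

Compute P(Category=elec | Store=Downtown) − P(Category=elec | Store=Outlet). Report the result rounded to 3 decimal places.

-0.184

P(Store=Downtown) = 0.043 + 0.052 + 0.070 + 0.053 = 0.218; P(Category=elec | Store=Downtown) = 0.052/0.218 = 0.2385.
P(Store=Outlet) = 0.070 + 0.114 + 0.010 + 0.076 = 0.270; P(Category=elec | Store=Outlet) = 0.114/0.270 = 0.4222.
Difference = -0.184.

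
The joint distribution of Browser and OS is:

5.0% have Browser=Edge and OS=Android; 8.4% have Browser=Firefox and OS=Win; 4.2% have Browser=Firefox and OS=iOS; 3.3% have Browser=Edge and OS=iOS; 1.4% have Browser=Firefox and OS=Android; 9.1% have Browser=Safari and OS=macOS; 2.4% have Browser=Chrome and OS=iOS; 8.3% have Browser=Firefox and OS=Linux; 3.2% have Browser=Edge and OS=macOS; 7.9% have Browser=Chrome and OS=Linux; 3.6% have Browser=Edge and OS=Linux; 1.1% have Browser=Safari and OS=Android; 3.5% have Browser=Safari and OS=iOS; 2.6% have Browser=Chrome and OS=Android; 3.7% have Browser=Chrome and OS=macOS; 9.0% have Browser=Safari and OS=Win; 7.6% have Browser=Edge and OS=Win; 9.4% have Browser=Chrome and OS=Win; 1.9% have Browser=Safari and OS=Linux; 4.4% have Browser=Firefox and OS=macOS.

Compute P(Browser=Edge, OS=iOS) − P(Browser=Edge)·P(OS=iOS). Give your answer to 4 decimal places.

P(Browser=Edge) = 0.076 + 0.032 + 0.036 + 0.033 + 0.050 = 0.227.
P(OS=iOS) = 0.024 + 0.042 + 0.035 + 0.033 = 0.134.
P(Browser=Edge, OS=iOS) − P(Browser=Edge)P(OS=iOS) = 0.033 − 0.227×0.134 = 0.0026.

0.0026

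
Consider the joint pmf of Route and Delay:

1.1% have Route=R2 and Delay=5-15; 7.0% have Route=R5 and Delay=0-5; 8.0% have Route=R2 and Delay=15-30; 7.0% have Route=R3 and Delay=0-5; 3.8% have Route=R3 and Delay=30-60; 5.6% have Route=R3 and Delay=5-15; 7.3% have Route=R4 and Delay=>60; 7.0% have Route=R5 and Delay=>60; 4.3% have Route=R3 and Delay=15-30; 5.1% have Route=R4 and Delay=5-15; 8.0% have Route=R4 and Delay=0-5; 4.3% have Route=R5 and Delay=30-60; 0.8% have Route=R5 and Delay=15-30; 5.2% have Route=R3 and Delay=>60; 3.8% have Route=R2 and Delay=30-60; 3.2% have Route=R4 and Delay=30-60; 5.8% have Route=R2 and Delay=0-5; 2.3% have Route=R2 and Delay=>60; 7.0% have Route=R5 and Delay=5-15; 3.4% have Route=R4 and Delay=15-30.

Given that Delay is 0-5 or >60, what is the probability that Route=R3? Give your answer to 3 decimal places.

P(Delay=0-5) = 0.058 + 0.070 + 0.080 + 0.070 = 0.278.
P(Delay=>60) = 0.023 + 0.052 + 0.073 + 0.070 = 0.218.
P(Delay ∈ {0-5, >60}) = 0.278 + 0.218 = 0.496; P(Route=R3, Delay ∈ {0-5, >60}) = 0.070 + 0.052 = 0.122.
P(Route=R3 | Delay ∈ {0-5, >60}) = 0.122/0.496 = 0.246.

0.246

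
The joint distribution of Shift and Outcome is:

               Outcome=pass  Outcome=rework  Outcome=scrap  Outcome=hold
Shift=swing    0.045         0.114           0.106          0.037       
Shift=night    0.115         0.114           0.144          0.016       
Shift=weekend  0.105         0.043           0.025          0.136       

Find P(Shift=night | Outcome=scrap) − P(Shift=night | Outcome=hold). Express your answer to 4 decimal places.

P(Outcome=scrap) = 0.106 + 0.144 + 0.025 = 0.275; P(Shift=night | Outcome=scrap) = 0.144/0.275 = 0.52364.
P(Outcome=hold) = 0.037 + 0.016 + 0.136 = 0.189; P(Shift=night | Outcome=hold) = 0.016/0.189 = 0.08466.
Difference = 0.4390.

0.4390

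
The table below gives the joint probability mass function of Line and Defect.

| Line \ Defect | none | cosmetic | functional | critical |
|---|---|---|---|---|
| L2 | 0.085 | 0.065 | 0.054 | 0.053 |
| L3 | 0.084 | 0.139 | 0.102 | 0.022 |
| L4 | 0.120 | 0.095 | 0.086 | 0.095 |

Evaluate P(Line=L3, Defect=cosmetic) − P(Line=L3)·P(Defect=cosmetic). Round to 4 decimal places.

P(Line=L3) = 0.084 + 0.139 + 0.102 + 0.022 = 0.347.
P(Defect=cosmetic) = 0.065 + 0.139 + 0.095 = 0.299.
P(Line=L3, Defect=cosmetic) − P(Line=L3)P(Defect=cosmetic) = 0.139 − 0.347×0.299 = 0.0352.

0.0352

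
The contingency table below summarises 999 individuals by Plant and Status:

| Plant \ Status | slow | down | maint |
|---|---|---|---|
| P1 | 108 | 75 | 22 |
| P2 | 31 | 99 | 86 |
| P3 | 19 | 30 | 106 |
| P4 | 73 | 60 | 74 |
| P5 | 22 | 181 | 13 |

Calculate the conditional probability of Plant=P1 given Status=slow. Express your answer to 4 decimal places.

Total with Status=slow: 108 + 31 + 19 + 73 + 22 = 253.
P(Plant=P1 | Status=slow) = 108/253 = 0.4269.

0.4269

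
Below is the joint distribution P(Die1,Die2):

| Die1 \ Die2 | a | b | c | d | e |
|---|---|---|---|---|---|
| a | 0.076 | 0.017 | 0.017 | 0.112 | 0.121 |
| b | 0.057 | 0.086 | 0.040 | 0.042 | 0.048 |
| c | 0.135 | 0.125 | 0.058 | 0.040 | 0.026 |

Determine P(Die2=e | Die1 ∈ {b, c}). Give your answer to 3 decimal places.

P(Die1=b) = 0.057 + 0.086 + 0.040 + 0.042 + 0.048 = 0.273.
P(Die1=c) = 0.135 + 0.125 + 0.058 + 0.040 + 0.026 = 0.384.
P(Die1 ∈ {b, c}) = 0.273 + 0.384 = 0.657; P(Die2=e, Die1 ∈ {b, c}) = 0.048 + 0.026 = 0.074.
P(Die2=e | Die1 ∈ {b, c}) = 0.074/0.657 = 0.113.

0.113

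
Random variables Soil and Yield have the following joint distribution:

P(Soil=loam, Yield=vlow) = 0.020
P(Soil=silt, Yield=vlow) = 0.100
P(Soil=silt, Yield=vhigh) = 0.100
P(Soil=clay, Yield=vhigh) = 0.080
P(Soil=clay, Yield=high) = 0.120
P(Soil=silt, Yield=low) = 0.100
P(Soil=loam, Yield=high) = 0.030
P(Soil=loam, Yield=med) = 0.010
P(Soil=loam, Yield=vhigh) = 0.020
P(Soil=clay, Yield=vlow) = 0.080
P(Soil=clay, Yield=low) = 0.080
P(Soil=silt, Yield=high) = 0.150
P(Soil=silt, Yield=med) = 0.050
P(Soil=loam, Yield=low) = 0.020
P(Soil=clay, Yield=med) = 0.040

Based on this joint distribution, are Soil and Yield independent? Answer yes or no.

yes

Every cell satisfies P(Soil,Yield) = P(Soil)·P(Yield). For instance P(Soil=clay) = 0.400, P(Yield=vhigh) = 0.200, and 0.400×0.200 = 0.080 matches the joint entry. So Soil and Yield are independent.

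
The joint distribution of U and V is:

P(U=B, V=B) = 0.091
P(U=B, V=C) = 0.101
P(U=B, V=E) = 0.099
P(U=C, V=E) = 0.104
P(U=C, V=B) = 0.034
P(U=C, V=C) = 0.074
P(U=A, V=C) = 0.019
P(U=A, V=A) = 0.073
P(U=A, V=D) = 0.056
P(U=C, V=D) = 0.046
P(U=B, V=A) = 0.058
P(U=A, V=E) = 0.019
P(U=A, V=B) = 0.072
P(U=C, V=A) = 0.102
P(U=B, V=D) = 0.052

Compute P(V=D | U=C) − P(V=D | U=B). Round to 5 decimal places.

-0.00190

P(U=C) = 0.102 + 0.034 + 0.074 + 0.046 + 0.104 = 0.360; P(V=D | U=C) = 0.046/0.360 = 0.127778.
P(U=B) = 0.058 + 0.091 + 0.101 + 0.052 + 0.099 = 0.401; P(V=D | U=B) = 0.052/0.401 = 0.129676.
Difference = -0.00190.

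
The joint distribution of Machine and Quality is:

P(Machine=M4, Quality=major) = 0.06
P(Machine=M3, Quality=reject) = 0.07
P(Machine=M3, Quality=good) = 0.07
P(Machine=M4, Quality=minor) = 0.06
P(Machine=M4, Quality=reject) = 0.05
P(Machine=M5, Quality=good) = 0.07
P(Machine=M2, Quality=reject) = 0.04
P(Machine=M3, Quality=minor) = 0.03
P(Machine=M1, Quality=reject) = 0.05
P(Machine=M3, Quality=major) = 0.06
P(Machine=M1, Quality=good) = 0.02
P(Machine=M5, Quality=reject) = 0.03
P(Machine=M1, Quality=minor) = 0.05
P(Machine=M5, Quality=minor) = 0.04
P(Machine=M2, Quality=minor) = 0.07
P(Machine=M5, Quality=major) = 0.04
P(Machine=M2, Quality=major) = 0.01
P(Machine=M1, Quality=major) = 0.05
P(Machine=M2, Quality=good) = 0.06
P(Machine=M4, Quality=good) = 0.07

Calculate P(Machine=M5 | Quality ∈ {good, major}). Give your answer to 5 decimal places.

P(Quality=good) = 0.02 + 0.06 + 0.07 + 0.07 + 0.07 = 0.29.
P(Quality=major) = 0.05 + 0.01 + 0.06 + 0.06 + 0.04 = 0.22.
P(Quality ∈ {good, major}) = 0.29 + 0.22 = 0.51; P(Machine=M5, Quality ∈ {good, major}) = 0.07 + 0.04 = 0.11.
P(Machine=M5 | Quality ∈ {good, major}) = 0.11/0.51 = 0.21569.

0.21569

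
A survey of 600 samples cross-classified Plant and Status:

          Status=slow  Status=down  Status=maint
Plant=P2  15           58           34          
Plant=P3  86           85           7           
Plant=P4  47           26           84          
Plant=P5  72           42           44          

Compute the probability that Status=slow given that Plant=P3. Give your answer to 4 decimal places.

Total with Plant=P3: 86 + 85 + 7 = 178.
P(Status=slow | Plant=P3) = 86/178 = 0.4831.

0.4831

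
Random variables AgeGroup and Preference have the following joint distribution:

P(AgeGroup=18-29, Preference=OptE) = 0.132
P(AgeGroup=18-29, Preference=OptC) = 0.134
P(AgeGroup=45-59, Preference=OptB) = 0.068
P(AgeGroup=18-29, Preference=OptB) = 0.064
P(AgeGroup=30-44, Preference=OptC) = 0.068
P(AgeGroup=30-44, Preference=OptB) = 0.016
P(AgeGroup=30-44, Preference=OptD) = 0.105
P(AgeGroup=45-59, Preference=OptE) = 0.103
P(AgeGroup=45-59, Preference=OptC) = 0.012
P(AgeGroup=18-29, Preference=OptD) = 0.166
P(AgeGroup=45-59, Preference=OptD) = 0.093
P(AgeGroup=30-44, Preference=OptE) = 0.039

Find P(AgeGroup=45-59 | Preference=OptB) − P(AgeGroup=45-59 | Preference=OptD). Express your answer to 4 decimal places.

P(Preference=OptB) = 0.064 + 0.016 + 0.068 = 0.148; P(AgeGroup=45-59 | Preference=OptB) = 0.068/0.148 = 0.45946.
P(Preference=OptD) = 0.166 + 0.105 + 0.093 = 0.364; P(AgeGroup=45-59 | Preference=OptD) = 0.093/0.364 = 0.25549.
Difference = 0.2040.

0.2040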